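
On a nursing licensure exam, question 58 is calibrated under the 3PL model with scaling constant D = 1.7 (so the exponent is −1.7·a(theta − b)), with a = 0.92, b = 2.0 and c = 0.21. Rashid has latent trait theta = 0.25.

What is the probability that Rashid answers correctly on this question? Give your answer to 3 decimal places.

0.258

P(theta) = c + (1 − c) · 1 / (1 + exp(−D·a(theta − b)))
Exponent: 1.7 × 0.92 × (0.25 − 2.0) = -2.7370
1/(1 + e^{2.7370}) = 0.0608
P = 0.21 + 0.79 × 0.0608 = 0.2581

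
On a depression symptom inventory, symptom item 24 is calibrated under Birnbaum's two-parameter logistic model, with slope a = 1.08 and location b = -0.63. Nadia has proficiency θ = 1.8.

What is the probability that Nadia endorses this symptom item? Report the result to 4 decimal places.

P(θ) = 1 / (1 + exp(−a(θ − b)))
Exponent: 1.08 × (1.8 − (-0.63)) = 2.6244
1/(1 + e^{-2.6244}) = 0.9324

0.9324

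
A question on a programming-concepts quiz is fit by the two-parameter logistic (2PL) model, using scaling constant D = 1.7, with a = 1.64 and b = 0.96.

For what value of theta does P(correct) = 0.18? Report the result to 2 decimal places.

0.42

P(theta) = 1 / (1 + exp(−D·a(theta − b)))
logit = ln(0.1800/0.8200) = -1.5163
theta = b + logit/(1.7·a) = 0.96 + (-1.5163)/2.7880 = 0.4161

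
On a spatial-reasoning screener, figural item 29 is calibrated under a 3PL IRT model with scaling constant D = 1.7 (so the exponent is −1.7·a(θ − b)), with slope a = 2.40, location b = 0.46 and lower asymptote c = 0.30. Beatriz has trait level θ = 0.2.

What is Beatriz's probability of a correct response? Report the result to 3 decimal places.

P(θ) = c + (1 − c) · 1 / (1 + exp(−D·a(θ − b)))
Exponent: 1.7 × 2.40 × (0.2 − 0.46) = -1.0608
1/(1 + e^{1.0608}) = 0.2572
P = 0.30 + 0.70 × 0.2572 = 0.4800

0.480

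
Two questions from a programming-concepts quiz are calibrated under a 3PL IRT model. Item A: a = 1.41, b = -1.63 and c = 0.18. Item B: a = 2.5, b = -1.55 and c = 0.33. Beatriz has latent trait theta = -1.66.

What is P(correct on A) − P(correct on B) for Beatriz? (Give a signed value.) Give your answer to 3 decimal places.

-0.038

P(theta) = c + (1 − c) · 1 / (1 + exp(−a(theta − b)))
P_A = 0.5813
P_B = 0.6192
P_A − P_B = -0.0379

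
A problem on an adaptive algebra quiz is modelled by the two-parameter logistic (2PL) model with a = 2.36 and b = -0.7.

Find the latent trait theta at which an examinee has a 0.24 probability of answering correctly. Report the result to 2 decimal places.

-1.19

P(theta) = 1 / (1 + exp(−a(theta − b)))
logit = ln(0.2400/0.7600) = -1.1527
theta = b + logit/(a) = -0.7 + (-1.1527)/2.3600 = -1.1884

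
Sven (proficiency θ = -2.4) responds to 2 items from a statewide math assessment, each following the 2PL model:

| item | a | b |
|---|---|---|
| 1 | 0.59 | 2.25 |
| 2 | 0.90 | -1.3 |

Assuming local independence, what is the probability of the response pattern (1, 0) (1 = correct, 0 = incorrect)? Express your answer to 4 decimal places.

P(θ) = 1 / (1 + exp(−a(θ − b)))
P_1 = 1/(1+e^{2.7435}) = 0.0605
P_2 = 1/(1+e^{0.9900}) = 0.2709
L = P_1 × (1−P_2) = 0.0605 × 0.7291 = 0.04408

0.0441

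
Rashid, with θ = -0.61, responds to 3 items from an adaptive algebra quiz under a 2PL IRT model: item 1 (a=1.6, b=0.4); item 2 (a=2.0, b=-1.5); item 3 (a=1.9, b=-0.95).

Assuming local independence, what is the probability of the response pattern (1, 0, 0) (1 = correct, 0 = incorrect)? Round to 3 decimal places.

0.008

P(θ) = 1 / (1 + exp(−a(θ − b)))
P_1 = 1/(1+e^{1.6160}) = 0.1658
P_2 = 1/(1+e^{-1.7800}) = 0.8557
P_3 = 1/(1+e^{-0.6460}) = 0.6561
L = P_1 × (1−P_2) × (1−P_3) = 0.1658 × 0.1443 × 0.3439 = 0.00823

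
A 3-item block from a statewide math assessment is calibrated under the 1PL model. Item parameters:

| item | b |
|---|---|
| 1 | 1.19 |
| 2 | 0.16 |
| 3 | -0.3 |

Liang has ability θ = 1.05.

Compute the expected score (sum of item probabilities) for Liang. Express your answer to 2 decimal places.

P(θ) = 1 / (1 + exp(−(θ − b)))
P_1 = 1/(1+e^{0.1400}) = 0.4651
P_2 = 1/(1+e^{-0.8900}) = 0.7089
P_3 = 1/(1+e^{-1.3500}) = 0.7941
E[score] = 0.4651 + 0.7089 + 0.7941 = 1.9681

1.97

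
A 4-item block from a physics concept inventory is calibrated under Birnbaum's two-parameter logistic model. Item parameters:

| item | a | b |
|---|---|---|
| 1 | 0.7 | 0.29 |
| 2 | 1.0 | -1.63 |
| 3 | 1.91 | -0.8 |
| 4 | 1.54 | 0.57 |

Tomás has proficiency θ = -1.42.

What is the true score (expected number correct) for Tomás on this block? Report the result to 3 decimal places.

P(θ) = 1 / (1 + exp(−a(θ − b)))
P_1 = 1/(1+e^{1.1970}) = 0.2320
P_2 = 1/(1+e^{-0.2100}) = 0.5523
P_3 = 1/(1+e^{1.1842}) = 0.2343
P_4 = 1/(1+e^{3.0646}) = 0.0446
E[score] = 0.2320 + 0.5523 + 0.2343 + 0.0446 = 1.0632

1.063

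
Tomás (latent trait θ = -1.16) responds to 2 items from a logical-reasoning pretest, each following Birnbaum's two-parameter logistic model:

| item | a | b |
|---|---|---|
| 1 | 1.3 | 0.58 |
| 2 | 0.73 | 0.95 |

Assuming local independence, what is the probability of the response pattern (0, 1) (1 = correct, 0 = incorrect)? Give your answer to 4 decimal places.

0.1598

P(θ) = 1 / (1 + exp(−a(θ − b)))
P_1 = 1/(1+e^{2.2620}) = 0.0943
P_2 = 1/(1+e^{1.5403}) = 0.1765
L = (1−P_1) × P_2 = 0.9057 × 0.1765 = 0.15985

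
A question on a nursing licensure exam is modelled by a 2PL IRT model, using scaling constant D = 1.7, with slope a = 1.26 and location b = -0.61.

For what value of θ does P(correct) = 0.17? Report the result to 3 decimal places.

P(θ) = 1 / (1 + exp(−D·a(θ − b)))
logit = ln(0.1700/0.8300) = -1.5856
θ = b + logit/(1.7·a) = -0.61 + (-1.5856)/2.1420 = -1.3503

-1.350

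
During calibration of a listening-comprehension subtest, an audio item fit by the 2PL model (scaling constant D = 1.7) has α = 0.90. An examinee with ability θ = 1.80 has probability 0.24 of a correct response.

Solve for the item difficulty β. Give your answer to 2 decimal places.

P(θ) = 1 / (1 + exp(−D·α(θ − β)))
logit(0.24) = ln(0.24/0.76) = -1.1527
β = θ − logit/(1.7·α) = 1.80 − (-1.1527)/1.5300 = 2.5534

2.55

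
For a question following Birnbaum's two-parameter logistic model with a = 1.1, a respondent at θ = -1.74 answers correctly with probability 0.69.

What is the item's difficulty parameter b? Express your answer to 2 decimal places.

-2.47

P(θ) = 1 / (1 + exp(−a(θ − b)))
logit(0.69) = ln(0.69/0.31) = 0.8001
b = θ − logit/(a) = -1.74 − 0.8001/1.1000 = -2.4674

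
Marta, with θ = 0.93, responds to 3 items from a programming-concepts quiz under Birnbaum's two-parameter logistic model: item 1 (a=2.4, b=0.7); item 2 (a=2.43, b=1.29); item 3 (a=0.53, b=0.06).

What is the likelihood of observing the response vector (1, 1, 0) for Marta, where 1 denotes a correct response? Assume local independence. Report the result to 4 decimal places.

0.0722

P(θ) = 1 / (1 + exp(−a(θ − b)))
P_1 = 1/(1+e^{-0.5520}) = 0.6346
P_2 = 1/(1+e^{0.8748}) = 0.2943
P_3 = 1/(1+e^{-0.4611}) = 0.6133
L = P_1 × P_2 × (1−P_3) = 0.6346 × 0.2943 × 0.3867 = 0.07222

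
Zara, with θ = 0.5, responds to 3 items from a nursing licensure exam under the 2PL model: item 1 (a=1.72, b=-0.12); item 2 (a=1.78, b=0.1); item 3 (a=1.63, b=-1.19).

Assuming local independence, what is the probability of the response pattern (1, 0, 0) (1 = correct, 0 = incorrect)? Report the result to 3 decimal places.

0.015

P(θ) = 1 / (1 + exp(−a(θ − b)))
P_1 = 1/(1+e^{-1.0664}) = 0.7439
P_2 = 1/(1+e^{-0.7120}) = 0.6708
P_3 = 1/(1+e^{-2.7547}) = 0.9402
L = P_1 × (1−P_2) × (1−P_3) = 0.7439 × 0.3292 × 0.0598 = 0.01465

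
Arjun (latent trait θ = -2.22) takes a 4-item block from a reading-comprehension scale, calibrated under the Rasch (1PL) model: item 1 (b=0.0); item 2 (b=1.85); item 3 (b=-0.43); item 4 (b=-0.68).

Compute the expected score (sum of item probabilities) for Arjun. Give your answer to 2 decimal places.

P(θ) = 1 / (1 + exp(−(θ − b)))
P_1 = 1/(1+e^{2.2200}) = 0.0980
P_2 = 1/(1+e^{4.0700}) = 0.0168
P_3 = 1/(1+e^{1.7900}) = 0.1431
P_4 = 1/(1+e^{1.5400}) = 0.1765
E[score] = 0.0980 + 0.0168 + 0.1431 + 0.1765 = 0.4344

0.43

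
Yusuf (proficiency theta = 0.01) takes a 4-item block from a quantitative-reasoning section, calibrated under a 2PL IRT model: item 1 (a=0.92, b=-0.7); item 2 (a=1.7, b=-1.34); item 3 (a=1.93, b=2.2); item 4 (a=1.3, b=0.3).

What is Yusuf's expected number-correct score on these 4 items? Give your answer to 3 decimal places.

P(theta) = 1 / (1 + exp(−a(theta − b)))
P_1 = 1/(1+e^{-0.6532}) = 0.6577
P_2 = 1/(1+e^{-2.2950}) = 0.9085
P_3 = 1/(1+e^{4.2267}) = 0.0144
P_4 = 1/(1+e^{0.3770}) = 0.4069
E[score] = 0.6577 + 0.9085 + 0.0144 + 0.4069 = 1.9874

1.987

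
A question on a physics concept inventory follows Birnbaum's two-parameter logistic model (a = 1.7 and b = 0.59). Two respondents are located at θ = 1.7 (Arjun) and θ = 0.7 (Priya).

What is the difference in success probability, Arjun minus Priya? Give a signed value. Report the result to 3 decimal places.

0.322

P(θ) = 1 / (1 + exp(−a(θ − b)))
P(Arjun) = 0.8684  [exponent 1.8870]
P(Priya) = 0.5466  [exponent 0.1870]
Difference = 0.8684 − 0.5466 = 0.3218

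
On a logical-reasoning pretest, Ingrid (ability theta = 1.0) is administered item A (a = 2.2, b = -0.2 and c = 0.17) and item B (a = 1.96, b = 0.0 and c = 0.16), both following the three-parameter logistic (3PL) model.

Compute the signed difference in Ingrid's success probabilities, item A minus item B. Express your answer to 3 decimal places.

0.048

P(theta) = c + (1 − c) · 1 / (1 + exp(−a(theta − b)))
P_A = 0.9447
P_B = 0.8963
P_A − P_B = 0.0484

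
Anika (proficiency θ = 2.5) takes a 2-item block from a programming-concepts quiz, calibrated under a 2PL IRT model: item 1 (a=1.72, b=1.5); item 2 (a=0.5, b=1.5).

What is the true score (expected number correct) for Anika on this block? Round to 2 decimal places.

P(θ) = 1 / (1 + exp(−a(θ − b)))
P_1 = 1/(1+e^{-1.7200}) = 0.8481
P_2 = 1/(1+e^{-0.5000}) = 0.6225
E[score] = 0.8481 + 0.6225 = 1.4706

1.47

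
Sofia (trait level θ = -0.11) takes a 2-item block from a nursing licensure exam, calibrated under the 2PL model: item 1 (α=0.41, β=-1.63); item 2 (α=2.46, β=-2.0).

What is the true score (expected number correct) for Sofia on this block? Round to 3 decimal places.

1.641

P(θ) = 1 / (1 + exp(−α(θ − β)))
P_1 = 1/(1+e^{-0.6232}) = 0.6509
P_2 = 1/(1+e^{-4.6494}) = 0.9905
E[score] = 0.6509 + 0.9905 = 1.6415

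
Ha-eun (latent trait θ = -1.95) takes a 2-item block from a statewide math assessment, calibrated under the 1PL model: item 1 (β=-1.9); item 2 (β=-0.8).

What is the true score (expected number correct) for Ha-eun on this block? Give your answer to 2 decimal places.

P(θ) = 1 / (1 + exp(−(θ − β)))
P_1 = 1/(1+e^{0.0500}) = 0.4875
P_2 = 1/(1+e^{1.1500}) = 0.2405
E[score] = 0.4875 + 0.2405 = 0.7280

0.73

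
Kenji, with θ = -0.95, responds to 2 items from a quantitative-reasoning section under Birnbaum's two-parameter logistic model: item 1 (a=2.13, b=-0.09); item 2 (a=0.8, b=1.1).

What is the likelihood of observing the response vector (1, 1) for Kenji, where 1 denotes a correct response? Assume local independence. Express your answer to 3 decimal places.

0.022

P(θ) = 1 / (1 + exp(−a(θ − b)))
P_1 = 1/(1+e^{1.8318}) = 0.1380
P_2 = 1/(1+e^{1.6400}) = 0.1625
L = P_1 × P_2 = 0.1380 × 0.1625 = 0.02242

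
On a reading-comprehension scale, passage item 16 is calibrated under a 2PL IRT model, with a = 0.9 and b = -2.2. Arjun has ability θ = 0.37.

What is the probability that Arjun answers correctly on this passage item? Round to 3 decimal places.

0.910

P(θ) = 1 / (1 + exp(−a(θ − b)))
Exponent: 0.9 × (0.37 − (-2.2)) = 2.3130
1/(1 + e^{-2.3130}) = 0.9099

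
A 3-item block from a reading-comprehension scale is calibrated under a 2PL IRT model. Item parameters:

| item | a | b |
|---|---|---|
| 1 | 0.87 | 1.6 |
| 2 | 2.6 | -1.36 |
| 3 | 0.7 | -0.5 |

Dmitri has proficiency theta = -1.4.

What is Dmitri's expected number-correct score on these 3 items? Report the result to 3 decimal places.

0.890

P(theta) = 1 / (1 + exp(−a(theta − b)))
P_1 = 1/(1+e^{2.6100}) = 0.0685
P_2 = 1/(1+e^{0.1040}) = 0.4740
P_3 = 1/(1+e^{0.6300}) = 0.3475
E[score] = 0.0685 + 0.4740 + 0.3475 = 0.8900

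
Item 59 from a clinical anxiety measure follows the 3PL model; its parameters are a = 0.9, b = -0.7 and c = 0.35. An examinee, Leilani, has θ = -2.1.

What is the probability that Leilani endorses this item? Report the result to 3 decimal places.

0.494

P(θ) = c + (1 − c) · 1 / (1 + exp(−a(θ − b)))
Exponent: 0.9 × (-2.1 − (-0.7)) = -1.2600
1/(1 + e^{1.2600}) = 0.2210
P = 0.35 + 0.65 × 0.2210 = 0.4936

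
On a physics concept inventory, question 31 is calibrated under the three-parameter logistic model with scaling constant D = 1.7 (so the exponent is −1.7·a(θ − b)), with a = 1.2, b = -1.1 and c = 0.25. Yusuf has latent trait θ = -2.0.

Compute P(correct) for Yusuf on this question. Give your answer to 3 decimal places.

0.353

P(θ) = c + (1 − c) · 1 / (1 + exp(−D·a(θ − b)))
Exponent: 1.7 × 1.2 × (-2.0 − (-1.1)) = -1.8360
1/(1 + e^{1.8360}) = 0.1375
P = 0.25 + 0.75 × 0.1375 = 0.3531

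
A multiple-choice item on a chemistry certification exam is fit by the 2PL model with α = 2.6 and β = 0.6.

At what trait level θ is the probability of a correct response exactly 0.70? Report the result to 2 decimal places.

P(θ) = 1 / (1 + exp(−α(θ − β)))
logit = ln(0.7000/0.3000) = 0.8473
θ = β + logit/(α) = 0.6 + 0.8473/2.6000 = 0.9259

0.93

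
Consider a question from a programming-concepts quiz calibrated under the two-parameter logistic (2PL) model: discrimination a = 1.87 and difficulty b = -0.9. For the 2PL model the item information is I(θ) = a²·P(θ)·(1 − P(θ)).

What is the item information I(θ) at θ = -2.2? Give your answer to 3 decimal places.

0.260

P = 1/(1+e^{2.4310}) = 0.0808
P(1−P) = 0.0808 × 0.9192 = 0.0743
I = a² × P(1−P) = 1.87² × 0.0743 = 0.25983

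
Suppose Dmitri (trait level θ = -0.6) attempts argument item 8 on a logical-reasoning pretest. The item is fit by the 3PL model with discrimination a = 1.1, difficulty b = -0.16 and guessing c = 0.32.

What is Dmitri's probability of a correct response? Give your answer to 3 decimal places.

0.579

P(θ) = c + (1 − c) · 1 / (1 + exp(−a(θ − b)))
Exponent: 1.1 × (-0.6 − (-0.16)) = -0.4840
1/(1 + e^{0.4840}) = 0.3813
P = 0.32 + 0.68 × 0.3813 = 0.5793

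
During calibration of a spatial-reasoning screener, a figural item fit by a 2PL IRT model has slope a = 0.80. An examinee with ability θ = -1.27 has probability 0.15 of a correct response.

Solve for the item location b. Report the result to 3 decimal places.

0.898

P(θ) = 1 / (1 + exp(−a(θ − b)))
logit(0.15) = ln(0.15/0.85) = -1.7346
b = θ − logit/(a) = -1.27 − (-1.7346)/0.8000 = 0.8983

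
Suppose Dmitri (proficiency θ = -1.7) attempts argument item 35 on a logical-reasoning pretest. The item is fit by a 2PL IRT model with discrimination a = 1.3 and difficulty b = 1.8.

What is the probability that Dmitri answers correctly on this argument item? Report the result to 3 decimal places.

0.010

P(θ) = 1 / (1 + exp(−a(θ − b)))
Exponent: 1.3 × (-1.7 − 1.8) = -4.5500
1/(1 + e^{4.5500}) = 0.0105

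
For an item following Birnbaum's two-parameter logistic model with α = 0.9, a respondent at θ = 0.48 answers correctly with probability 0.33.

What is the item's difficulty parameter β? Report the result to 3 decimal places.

1.267

P(θ) = 1 / (1 + exp(−α(θ − β)))
logit(0.33) = ln(0.33/0.67) = -0.7082
β = θ − logit/(α) = 0.48 − (-0.7082)/0.9000 = 1.2669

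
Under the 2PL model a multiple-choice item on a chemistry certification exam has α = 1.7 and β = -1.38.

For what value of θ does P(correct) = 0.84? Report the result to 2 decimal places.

P(θ) = 1 / (1 + exp(−α(θ − β)))
logit = ln(0.8400/0.1600) = 1.6582
θ = β + logit/(α) = -1.38 + 1.6582/1.7000 = -0.4046

-0.40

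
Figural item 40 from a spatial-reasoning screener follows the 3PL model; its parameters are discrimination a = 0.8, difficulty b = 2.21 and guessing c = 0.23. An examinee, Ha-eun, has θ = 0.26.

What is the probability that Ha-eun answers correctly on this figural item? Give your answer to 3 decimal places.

P(θ) = c + (1 − c) · 1 / (1 + exp(−a(θ − b)))
Exponent: 0.8 × (0.26 − 2.21) = -1.5600
1/(1 + e^{1.5600}) = 0.1736
P = 0.23 + 0.77 × 0.1736 = 0.3637

0.364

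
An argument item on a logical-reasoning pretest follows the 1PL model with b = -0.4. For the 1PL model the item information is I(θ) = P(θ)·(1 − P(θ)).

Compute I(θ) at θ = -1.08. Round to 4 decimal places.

P = 1/(1+e^{0.6800}) = 0.3363
P(1−P) = 0.3363 × 0.6637 = 0.2232
I = P(1−P) = 0.22319

0.2232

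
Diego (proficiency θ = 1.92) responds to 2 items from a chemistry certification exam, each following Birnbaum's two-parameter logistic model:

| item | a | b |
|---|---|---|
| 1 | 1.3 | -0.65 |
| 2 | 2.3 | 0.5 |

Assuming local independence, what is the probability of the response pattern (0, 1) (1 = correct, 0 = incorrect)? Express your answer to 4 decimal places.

0.0329

P(θ) = 1 / (1 + exp(−a(θ − b)))
P_1 = 1/(1+e^{-3.3410}) = 0.9658
P_2 = 1/(1+e^{-3.2660}) = 0.9632
L = (1−P_1) × P_2 = 0.0342 × 0.9632 = 0.03293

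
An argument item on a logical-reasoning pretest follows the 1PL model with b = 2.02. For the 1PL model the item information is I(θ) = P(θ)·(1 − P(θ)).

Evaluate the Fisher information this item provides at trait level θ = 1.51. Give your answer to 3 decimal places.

0.234

P = 1/(1+e^{0.5100}) = 0.3752
P(1−P) = 0.3752 × 0.6248 = 0.2344
I = P(1−P) = 0.23442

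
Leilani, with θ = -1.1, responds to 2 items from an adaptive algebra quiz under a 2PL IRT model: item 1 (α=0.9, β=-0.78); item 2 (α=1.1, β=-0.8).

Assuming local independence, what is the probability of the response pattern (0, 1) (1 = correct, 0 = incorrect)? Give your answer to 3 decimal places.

P(θ) = 1 / (1 + exp(−α(θ − β)))
P_1 = 1/(1+e^{0.2880}) = 0.4285
P_2 = 1/(1+e^{0.3300}) = 0.4182
L = (1−P_1) × P_2 = 0.5715 × 0.4182 = 0.23903

0.239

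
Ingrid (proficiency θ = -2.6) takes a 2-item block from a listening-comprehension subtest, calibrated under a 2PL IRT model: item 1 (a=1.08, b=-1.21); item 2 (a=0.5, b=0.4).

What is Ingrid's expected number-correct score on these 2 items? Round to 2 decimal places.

P(θ) = 1 / (1 + exp(−a(θ − b)))
P_1 = 1/(1+e^{1.5012}) = 0.1822
P_2 = 1/(1+e^{1.5000}) = 0.1824
E[score] = 0.1822 + 0.1824 = 0.3647

0.36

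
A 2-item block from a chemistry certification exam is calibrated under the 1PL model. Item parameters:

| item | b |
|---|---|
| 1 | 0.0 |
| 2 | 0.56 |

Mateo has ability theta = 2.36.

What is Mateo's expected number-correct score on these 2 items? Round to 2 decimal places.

1.77

P(theta) = 1 / (1 + exp(−(theta − b)))
P_1 = 1/(1+e^{-2.3600}) = 0.9137
P_2 = 1/(1+e^{-1.8000}) = 0.8581
E[score] = 0.9137 + 0.8581 = 1.7719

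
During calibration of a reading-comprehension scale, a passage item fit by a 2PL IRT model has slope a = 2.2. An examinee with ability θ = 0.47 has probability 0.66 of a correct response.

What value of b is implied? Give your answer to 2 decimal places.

P(θ) = 1 / (1 + exp(−a(θ − b)))
logit(0.66) = ln(0.66/0.34) = 0.6633
b = θ − logit/(a) = 0.47 − 0.6633/2.2000 = 0.1685

0.17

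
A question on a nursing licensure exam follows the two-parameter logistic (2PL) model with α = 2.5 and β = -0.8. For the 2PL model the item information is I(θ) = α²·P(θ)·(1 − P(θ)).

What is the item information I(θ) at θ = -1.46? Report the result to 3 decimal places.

0.845

P = 1/(1+e^{1.6500}) = 0.1611
P(1−P) = 0.1611 × 0.8389 = 0.1352
I = α² × P(1−P) = 2.5² × 0.1352 = 0.84471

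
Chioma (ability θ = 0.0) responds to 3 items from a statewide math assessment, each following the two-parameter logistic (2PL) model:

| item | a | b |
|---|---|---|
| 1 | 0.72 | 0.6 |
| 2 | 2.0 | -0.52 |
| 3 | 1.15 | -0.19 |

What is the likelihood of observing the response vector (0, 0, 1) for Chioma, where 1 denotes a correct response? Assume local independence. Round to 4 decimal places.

0.0878

P(θ) = 1 / (1 + exp(−a(θ − b)))
P_1 = 1/(1+e^{0.4320}) = 0.3936
P_2 = 1/(1+e^{-1.0400}) = 0.7389
P_3 = 1/(1+e^{-0.2185}) = 0.5544
L = (1−P_1) × (1−P_2) × P_3 = 0.6064 × 0.2611 × 0.5544 = 0.08779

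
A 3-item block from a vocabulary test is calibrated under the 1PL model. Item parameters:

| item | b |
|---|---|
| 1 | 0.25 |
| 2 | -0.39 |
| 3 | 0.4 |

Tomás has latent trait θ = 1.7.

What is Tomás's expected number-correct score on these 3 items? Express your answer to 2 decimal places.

2.49

P(θ) = 1 / (1 + exp(−(θ − b)))
P_1 = 1/(1+e^{-1.4500}) = 0.8100
P_2 = 1/(1+e^{-2.0900}) = 0.8899
P_3 = 1/(1+e^{-1.3000}) = 0.7858
E[score] = 0.8100 + 0.8899 + 0.7858 = 2.4858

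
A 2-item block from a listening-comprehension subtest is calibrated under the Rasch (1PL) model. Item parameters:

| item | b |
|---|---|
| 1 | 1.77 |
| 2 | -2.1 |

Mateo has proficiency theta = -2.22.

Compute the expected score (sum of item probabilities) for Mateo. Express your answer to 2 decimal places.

0.49

P(theta) = 1 / (1 + exp(−(theta − b)))
P_1 = 1/(1+e^{3.9900}) = 0.0182
P_2 = 1/(1+e^{0.1200}) = 0.4700
E[score] = 0.0182 + 0.4700 = 0.4882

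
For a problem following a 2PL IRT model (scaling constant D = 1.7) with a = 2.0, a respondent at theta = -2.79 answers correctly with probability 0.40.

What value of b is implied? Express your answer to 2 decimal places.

P(theta) = 1 / (1 + exp(−D·a(theta − b)))
logit(0.40) = ln(0.40/0.60) = -0.4055
b = theta − logit/(1.7·a) = -2.79 − (-0.4055)/3.4000 = -2.6707

-2.67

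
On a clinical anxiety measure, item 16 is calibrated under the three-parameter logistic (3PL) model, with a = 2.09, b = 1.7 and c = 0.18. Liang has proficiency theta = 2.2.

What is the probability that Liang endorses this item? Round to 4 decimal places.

0.7866

P(theta) = c + (1 − c) · 1 / (1 + exp(−a(theta − b)))
Exponent: 2.09 × (2.2 − 1.7) = 1.0450
1/(1 + e^{-1.0450}) = 0.7398
P = 0.18 + 0.82 × 0.7398 = 0.7866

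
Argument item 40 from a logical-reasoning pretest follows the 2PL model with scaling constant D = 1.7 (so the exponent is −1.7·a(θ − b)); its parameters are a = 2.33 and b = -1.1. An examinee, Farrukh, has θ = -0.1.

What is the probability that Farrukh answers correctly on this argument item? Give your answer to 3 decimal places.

P(θ) = 1 / (1 + exp(−D·a(θ − b)))
Exponent: 1.7 × 2.33 × (-0.1 − (-1.1)) = 3.9610
1/(1 + e^{-3.9610}) = 0.9813
P = 0.9813

0.981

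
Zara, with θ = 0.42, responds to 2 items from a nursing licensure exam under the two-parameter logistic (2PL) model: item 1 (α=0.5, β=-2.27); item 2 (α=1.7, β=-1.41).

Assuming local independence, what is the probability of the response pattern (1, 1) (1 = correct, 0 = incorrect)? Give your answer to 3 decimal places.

P(θ) = 1 / (1 + exp(−α(θ − β)))
P_1 = 1/(1+e^{-1.3450}) = 0.7933
P_2 = 1/(1+e^{-3.1110}) = 0.9573
L = P_1 × P_2 = 0.7933 × 0.9573 = 0.75947

0.759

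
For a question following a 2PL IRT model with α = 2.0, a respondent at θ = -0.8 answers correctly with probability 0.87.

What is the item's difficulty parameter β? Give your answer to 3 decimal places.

P(θ) = 1 / (1 + exp(−α(θ − β)))
logit(0.87) = ln(0.87/0.13) = 1.9010
β = θ − logit/(α) = -0.8 − 1.9010/2.0000 = -1.7505

-1.750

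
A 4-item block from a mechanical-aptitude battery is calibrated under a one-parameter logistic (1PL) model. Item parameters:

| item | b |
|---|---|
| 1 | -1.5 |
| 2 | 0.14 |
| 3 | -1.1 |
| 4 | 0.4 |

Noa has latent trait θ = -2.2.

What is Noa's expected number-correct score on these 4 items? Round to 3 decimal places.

P(θ) = 1 / (1 + exp(−(θ − b)))
P_1 = 1/(1+e^{0.7000}) = 0.3318
P_2 = 1/(1+e^{2.3400}) = 0.0879
P_3 = 1/(1+e^{1.1000}) = 0.2497
P_4 = 1/(1+e^{2.6000}) = 0.0691
E[score] = 0.3318 + 0.0879 + 0.2497 + 0.0691 = 0.7386

0.739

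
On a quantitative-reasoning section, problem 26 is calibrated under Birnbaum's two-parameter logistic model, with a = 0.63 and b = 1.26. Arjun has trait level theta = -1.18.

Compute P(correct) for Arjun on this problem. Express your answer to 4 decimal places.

P(theta) = 1 / (1 + exp(−a(theta − b)))
Exponent: 0.63 × (-1.18 − 1.26) = -1.5372
1/(1 + e^{1.5372}) = 0.1769

0.1769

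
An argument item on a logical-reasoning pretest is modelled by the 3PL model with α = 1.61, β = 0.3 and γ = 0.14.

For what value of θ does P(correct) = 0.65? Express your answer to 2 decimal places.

0.53

P(θ) = γ + (1 − γ) · 1 / (1 + exp(−α(θ − β)))
Remove guessing floor: (0.65 − 0.14)/(1 − 0.14) = 0.5930
logit = ln(0.5930/0.4070) = 0.3765
θ = β + logit/(α) = 0.3 + 0.3765/1.6100 = 0.5338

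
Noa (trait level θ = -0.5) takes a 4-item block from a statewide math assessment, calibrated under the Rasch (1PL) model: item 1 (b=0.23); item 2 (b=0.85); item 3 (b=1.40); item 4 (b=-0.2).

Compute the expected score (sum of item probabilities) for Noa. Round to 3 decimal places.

P(θ) = 1 / (1 + exp(−(θ − b)))
P_1 = 1/(1+e^{0.7300}) = 0.3252
P_2 = 1/(1+e^{1.3500}) = 0.2059
P_3 = 1/(1+e^{1.9000}) = 0.1301
P_4 = 1/(1+e^{0.3000}) = 0.4256
E[score] = 0.3252 + 0.2059 + 0.1301 + 0.4256 = 1.0867

1.087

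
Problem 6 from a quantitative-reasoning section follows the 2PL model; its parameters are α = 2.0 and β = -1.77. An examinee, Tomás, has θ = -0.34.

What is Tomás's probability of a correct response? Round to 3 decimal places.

P(θ) = 1 / (1 + exp(−α(θ − β)))
Exponent: 2.0 × (-0.34 − (-1.77)) = 2.8600
1/(1 + e^{-2.8600}) = 0.9458

0.946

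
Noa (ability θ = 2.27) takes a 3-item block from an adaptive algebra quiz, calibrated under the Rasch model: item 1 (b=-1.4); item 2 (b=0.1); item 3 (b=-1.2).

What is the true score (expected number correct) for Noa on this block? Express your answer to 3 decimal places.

2.843

P(θ) = 1 / (1 + exp(−(θ − b)))
P_1 = 1/(1+e^{-3.6700}) = 0.9752
P_2 = 1/(1+e^{-2.1700}) = 0.8975
P_3 = 1/(1+e^{-3.4700}) = 0.9698
E[score] = 0.9752 + 0.8975 + 0.9698 = 2.8425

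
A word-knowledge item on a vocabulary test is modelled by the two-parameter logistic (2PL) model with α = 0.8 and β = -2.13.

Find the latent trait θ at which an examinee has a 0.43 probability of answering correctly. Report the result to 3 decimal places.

P(θ) = 1 / (1 + exp(−α(θ − β)))
logit = ln(0.4300/0.5700) = -0.2819
θ = β + logit/(α) = -2.13 + (-0.2819)/0.8000 = -2.4823

-2.482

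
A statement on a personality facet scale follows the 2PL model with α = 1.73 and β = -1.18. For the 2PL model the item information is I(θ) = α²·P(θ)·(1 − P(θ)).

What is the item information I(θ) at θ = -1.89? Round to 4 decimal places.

0.5243

P = 1/(1+e^{1.2283}) = 0.2265
P(1−P) = 0.2265 × 0.7735 = 0.1752
I = α² × P(1−P) = 1.73² × 0.1752 = 0.52432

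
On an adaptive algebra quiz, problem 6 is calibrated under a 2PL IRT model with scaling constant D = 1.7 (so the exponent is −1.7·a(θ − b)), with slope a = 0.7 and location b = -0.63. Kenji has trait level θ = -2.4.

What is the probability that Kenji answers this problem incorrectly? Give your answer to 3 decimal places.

P(θ) = 1 / (1 + exp(−D·a(θ − b)))
Exponent: 1.7 × 0.7 × (-2.4 − (-0.63)) = -2.1063
1/(1 + e^{2.1063}) = 0.1085
P = 0.1085
P(incorrect) = 1 − 0.1085 = 0.8915

0.892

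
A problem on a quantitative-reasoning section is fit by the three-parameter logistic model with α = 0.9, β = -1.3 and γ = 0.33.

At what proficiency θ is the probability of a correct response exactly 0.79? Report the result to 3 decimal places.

P(θ) = γ + (1 − γ) · 1 / (1 + exp(−α(θ − β)))
Remove guessing floor: (0.79 − 0.33)/(1 − 0.33) = 0.6866
logit = ln(0.6866/0.3134) = 0.7841
θ = β + logit/(α) = -1.3 + 0.7841/0.9000 = -0.4288

-0.429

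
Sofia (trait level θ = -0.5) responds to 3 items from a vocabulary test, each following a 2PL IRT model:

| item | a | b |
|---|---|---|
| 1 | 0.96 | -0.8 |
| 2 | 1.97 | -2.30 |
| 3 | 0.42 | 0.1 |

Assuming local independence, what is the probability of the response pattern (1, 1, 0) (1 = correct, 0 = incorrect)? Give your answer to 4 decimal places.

0.3126

P(θ) = 1 / (1 + exp(−a(θ − b)))
P_1 = 1/(1+e^{-0.2880}) = 0.5715
P_2 = 1/(1+e^{-3.5460}) = 0.9720
P_3 = 1/(1+e^{0.2520}) = 0.4373
L = P_1 × P_2 × (1−P_3) = 0.5715 × 0.9720 × 0.5627 = 0.31255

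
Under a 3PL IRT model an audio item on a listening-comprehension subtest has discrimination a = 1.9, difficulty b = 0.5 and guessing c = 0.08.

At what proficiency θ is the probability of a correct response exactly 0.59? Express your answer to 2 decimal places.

0.61

P(θ) = c + (1 − c) · 1 / (1 + exp(−a(θ − b)))
Remove guessing floor: (0.59 − 0.08)/(1 − 0.08) = 0.5543
logit = ln(0.5543/0.4457) = 0.2183
θ = b + logit/(a) = 0.5 + 0.2183/1.9000 = 0.6149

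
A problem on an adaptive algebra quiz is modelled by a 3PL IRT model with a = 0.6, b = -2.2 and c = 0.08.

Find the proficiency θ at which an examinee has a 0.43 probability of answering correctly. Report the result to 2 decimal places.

P(θ) = c + (1 − c) · 1 / (1 + exp(−a(θ − b)))
Remove guessing floor: (0.43 − 0.08)/(1 − 0.08) = 0.3804
logit = ln(0.3804/0.6196) = -0.4877
θ = b + logit/(a) = -2.2 + (-0.4877)/0.6000 = -3.0128

-3.01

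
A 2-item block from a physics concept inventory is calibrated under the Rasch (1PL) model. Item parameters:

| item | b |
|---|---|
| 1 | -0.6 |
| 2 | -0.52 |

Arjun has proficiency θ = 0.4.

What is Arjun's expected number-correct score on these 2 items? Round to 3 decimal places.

1.446

P(θ) = 1 / (1 + exp(−(θ − b)))
P_1 = 1/(1+e^{-1.0000}) = 0.7311
P_2 = 1/(1+e^{-0.9200}) = 0.7150
E[score] = 0.7311 + 0.7150 = 1.4461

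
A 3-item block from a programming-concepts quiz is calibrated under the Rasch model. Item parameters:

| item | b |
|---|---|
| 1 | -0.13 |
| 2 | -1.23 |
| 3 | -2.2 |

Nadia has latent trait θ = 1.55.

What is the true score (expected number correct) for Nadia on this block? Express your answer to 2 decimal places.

P(θ) = 1 / (1 + exp(−(θ − b)))
P_1 = 1/(1+e^{-1.6800}) = 0.8429
P_2 = 1/(1+e^{-2.7800}) = 0.9416
P_3 = 1/(1+e^{-3.7500}) = 0.9770
E[score] = 0.8429 + 0.9416 + 0.9770 = 2.7615

2.76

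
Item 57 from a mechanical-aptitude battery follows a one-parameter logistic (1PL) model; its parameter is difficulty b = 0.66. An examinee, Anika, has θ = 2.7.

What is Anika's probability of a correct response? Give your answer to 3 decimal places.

0.885

P(θ) = 1 / (1 + exp(−(θ − b)))
Exponent: (2.7 − 0.66) = 2.0400
1/(1 + e^{-2.0400}) = 0.8849
P = 0.8849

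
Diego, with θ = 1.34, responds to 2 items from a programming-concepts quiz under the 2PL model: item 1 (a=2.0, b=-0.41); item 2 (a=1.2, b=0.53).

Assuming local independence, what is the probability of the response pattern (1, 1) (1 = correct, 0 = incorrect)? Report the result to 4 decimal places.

P(θ) = 1 / (1 + exp(−a(θ − b)))
P_1 = 1/(1+e^{-3.5000}) = 0.9707
P_2 = 1/(1+e^{-0.9720}) = 0.7255
L = P_1 × P_2 = 0.9707 × 0.7255 = 0.70425

0.7043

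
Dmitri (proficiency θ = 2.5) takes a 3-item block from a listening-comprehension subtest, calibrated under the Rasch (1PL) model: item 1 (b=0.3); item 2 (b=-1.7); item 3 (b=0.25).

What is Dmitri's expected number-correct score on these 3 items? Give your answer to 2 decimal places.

P(θ) = 1 / (1 + exp(−(θ − b)))
P_1 = 1/(1+e^{-2.2000}) = 0.9002
P_2 = 1/(1+e^{-4.2000}) = 0.9852
P_3 = 1/(1+e^{-2.2500}) = 0.9047
E[score] = 0.9002 + 0.9852 + 0.9047 = 2.7901

2.79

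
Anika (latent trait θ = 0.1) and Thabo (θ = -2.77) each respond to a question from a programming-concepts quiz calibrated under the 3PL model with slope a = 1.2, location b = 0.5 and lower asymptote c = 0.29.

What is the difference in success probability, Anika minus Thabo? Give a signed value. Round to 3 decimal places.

0.258

P(θ) = c + (1 − c) · 1 / (1 + exp(−a(θ − b)))
P(Anika) = 0.5614  [exponent -0.4800]
P(Thabo) = 0.3038  [exponent -3.9240]
Difference = 0.5614 − 0.3038 = 0.2576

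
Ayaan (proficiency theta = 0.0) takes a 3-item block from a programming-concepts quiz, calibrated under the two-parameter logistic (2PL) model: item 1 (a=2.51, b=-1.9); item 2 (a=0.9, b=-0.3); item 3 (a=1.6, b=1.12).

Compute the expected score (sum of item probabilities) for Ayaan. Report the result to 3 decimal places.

P(theta) = 1 / (1 + exp(−a(theta − b)))
P_1 = 1/(1+e^{-4.7690}) = 0.9916
P_2 = 1/(1+e^{-0.2700}) = 0.5671
P_3 = 1/(1+e^{1.7920}) = 0.1428
E[score] = 0.9916 + 0.5671 + 0.1428 = 1.7015

1.702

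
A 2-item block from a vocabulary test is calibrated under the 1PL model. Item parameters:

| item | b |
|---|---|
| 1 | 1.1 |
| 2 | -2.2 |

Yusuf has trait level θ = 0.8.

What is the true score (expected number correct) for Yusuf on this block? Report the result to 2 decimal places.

P(θ) = 1 / (1 + exp(−(θ − b)))
P_1 = 1/(1+e^{0.3000}) = 0.4256
P_2 = 1/(1+e^{-3.0000}) = 0.9526
E[score] = 0.4256 + 0.9526 = 1.3781

1.38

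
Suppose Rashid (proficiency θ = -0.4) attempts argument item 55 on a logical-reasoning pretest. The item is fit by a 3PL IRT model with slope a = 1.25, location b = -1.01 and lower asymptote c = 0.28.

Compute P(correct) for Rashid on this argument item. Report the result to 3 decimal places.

0.771

P(θ) = c + (1 − c) · 1 / (1 + exp(−a(θ − b)))
Exponent: 1.25 × (-0.4 − (-1.01)) = 0.7625
1/(1 + e^{-0.7625}) = 0.6819
P = 0.28 + 0.72 × 0.6819 = 0.7710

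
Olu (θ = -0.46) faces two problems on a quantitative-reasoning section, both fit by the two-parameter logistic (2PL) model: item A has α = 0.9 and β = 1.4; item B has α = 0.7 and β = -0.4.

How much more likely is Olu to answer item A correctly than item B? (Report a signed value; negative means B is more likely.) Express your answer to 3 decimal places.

P(θ) = 1 / (1 + exp(−α(θ − β)))
P_A = 0.1579
P_B = 0.4895
P_A − P_B = -0.3316

-0.332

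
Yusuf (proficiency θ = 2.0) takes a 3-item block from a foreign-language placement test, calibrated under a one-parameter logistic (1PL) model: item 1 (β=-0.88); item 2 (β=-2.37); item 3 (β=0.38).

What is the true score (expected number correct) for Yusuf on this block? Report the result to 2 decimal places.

2.77

P(θ) = 1 / (1 + exp(−(θ − β)))
P_1 = 1/(1+e^{-2.8800}) = 0.9468
P_2 = 1/(1+e^{-4.3700}) = 0.9875
P_3 = 1/(1+e^{-1.6200}) = 0.8348
E[score] = 0.9468 + 0.9875 + 0.8348 = 2.7692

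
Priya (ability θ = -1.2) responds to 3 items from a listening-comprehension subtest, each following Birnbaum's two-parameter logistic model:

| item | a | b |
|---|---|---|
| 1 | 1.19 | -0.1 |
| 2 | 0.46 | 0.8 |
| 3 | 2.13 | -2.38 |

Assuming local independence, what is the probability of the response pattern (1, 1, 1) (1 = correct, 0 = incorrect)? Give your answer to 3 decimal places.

P(θ) = 1 / (1 + exp(−a(θ − b)))
P_1 = 1/(1+e^{1.3090}) = 0.2127
P_2 = 1/(1+e^{0.9200}) = 0.2850
P_3 = 1/(1+e^{-2.5134}) = 0.9251
L = P_1 × P_2 × P_3 = 0.2127 × 0.2850 × 0.9251 = 0.05606

0.056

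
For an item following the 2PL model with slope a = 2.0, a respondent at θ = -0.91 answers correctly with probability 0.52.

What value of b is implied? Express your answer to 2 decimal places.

-0.95

P(θ) = 1 / (1 + exp(−a(θ − b)))
logit(0.52) = ln(0.52/0.48) = 0.0800
b = θ − logit/(a) = -0.91 − 0.0800/2.0000 = -0.9500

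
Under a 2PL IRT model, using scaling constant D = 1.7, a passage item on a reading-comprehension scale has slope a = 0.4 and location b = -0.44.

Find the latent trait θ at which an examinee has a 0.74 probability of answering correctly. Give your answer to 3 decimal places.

1.098

P(θ) = 1 / (1 + exp(−D·a(θ − b)))
logit = ln(0.7400/0.2600) = 1.0460
θ = b + logit/(1.7·a) = -0.44 + 1.0460/0.6800 = 1.0982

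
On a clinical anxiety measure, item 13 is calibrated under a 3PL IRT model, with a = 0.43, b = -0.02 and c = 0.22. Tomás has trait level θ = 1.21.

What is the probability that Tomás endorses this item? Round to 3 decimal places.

0.711

P(θ) = c + (1 − c) · 1 / (1 + exp(−a(θ − b)))
Exponent: 0.43 × (1.21 − (-0.02)) = 0.5289
1/(1 + e^{-0.5289}) = 0.6292
P = 0.22 + 0.78 × 0.6292 = 0.7108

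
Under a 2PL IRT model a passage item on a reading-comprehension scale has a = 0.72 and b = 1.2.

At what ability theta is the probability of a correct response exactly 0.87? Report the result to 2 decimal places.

P(theta) = 1 / (1 + exp(−a(theta − b)))
logit = ln(0.8700/0.1300) = 1.9010
theta = b + logit/(a) = 1.2 + 1.9010/0.7200 = 3.8402

3.84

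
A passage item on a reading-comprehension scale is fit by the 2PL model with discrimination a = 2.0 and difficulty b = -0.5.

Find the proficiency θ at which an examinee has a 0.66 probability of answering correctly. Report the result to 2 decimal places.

P(θ) = 1 / (1 + exp(−a(θ − b)))
logit = ln(0.6600/0.3400) = 0.6633
θ = b + logit/(a) = -0.5 + 0.6633/2.0000 = -0.1684

-0.17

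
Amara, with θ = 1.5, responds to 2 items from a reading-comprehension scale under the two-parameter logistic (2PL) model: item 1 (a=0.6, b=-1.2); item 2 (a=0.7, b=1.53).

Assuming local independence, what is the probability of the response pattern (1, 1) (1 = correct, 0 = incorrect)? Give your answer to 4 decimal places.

P(θ) = 1 / (1 + exp(−a(θ − b)))
P_1 = 1/(1+e^{-1.6200}) = 0.8348
P_2 = 1/(1+e^{0.0210}) = 0.4948
L = P_1 × P_2 = 0.8348 × 0.4948 = 0.41302

0.4130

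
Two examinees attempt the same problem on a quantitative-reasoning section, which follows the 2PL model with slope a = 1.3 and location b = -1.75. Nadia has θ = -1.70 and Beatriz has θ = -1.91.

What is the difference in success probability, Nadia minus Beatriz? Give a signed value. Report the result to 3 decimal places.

P(θ) = 1 / (1 + exp(−a(θ − b)))
P(Nadia) = 0.5162  [exponent 0.0650]
P(Beatriz) = 0.4482  [exponent -0.2080]
Difference = 0.5162 − 0.4482 = 0.0681

0.068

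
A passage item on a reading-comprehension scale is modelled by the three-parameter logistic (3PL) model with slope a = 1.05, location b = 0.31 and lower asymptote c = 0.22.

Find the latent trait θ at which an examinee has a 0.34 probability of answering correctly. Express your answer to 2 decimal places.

P(θ) = c + (1 − c) · 1 / (1 + exp(−a(θ − b)))
Remove guessing floor: (0.34 − 0.22)/(1 − 0.22) = 0.1538
logit = ln(0.1538/0.8462) = -1.7047
θ = b + logit/(a) = 0.31 + (-1.7047)/1.0500 = -1.3136

-1.31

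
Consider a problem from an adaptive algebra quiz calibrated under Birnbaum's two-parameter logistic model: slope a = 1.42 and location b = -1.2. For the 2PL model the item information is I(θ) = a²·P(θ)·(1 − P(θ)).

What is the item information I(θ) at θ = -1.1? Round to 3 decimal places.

0.502

P = 1/(1+e^{-0.1420}) = 0.5354
P(1−P) = 0.5354 × 0.4646 = 0.2487
I = a² × P(1−P) = 1.42² × 0.2487 = 0.50157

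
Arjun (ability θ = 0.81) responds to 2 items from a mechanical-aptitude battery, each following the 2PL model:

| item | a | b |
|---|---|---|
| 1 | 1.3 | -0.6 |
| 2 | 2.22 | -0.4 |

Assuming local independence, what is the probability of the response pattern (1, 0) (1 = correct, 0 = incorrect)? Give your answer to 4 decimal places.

P(θ) = 1 / (1 + exp(−a(θ − b)))
P_1 = 1/(1+e^{-1.8330}) = 0.8621
P_2 = 1/(1+e^{-2.6862}) = 0.9362
L = P_1 × (1−P_2) = 0.8621 × 0.0638 = 0.05500

0.0550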